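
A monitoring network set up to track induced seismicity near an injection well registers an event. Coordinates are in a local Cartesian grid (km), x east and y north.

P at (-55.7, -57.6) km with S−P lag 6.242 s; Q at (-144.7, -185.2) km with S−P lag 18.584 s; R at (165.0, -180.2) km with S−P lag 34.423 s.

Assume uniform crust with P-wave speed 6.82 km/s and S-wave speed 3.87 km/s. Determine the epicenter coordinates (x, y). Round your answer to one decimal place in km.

Distance from S−P lag: d = Δt · v_P v_S / (v_P − v_S) = Δt · (6.82·3.87)/(6.82−3.87) ≈ 8.9469·Δt.
So d_P = 55.85, d_Q = 166.27, d_R = 307.98 km.
Circle about each station: (x + 55.7)² + (y + 57.6)² = 55.85²; (x + 144.7)² + (y + 185.2)² = 166.27²; (x − 165.0)² + (y + 180.2)² = 307.98².
Subtracting the P equation from the Q and R equations removes the quadratic terms:
-178.0 x − 255.2 y = 24290.39
441.4 x − 245.2 y = -38455.67
Solving the 2×2 system: x ≈ -100.9, y ≈ -24.8 km.

-100.9 km east, -24.8 km north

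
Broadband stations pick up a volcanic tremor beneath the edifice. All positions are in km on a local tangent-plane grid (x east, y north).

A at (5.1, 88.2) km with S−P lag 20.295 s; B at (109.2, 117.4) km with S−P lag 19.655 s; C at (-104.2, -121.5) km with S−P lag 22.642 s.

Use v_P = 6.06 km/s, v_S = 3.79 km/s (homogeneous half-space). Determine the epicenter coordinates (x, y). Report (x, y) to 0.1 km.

(121.3, -81.1)

Distance from S−P lag: d = Δt · v_P v_S / (v_P − v_S) = Δt · (6.06·3.79)/(6.06−3.79) ≈ 10.1178·Δt.
So d_A = 205.34, d_B = 198.87, d_C = 229.09 km.
Circle about each station: (x − 5.1)² + (y − 88.2)² = 205.34²; (x − 109.2)² + (y − 117.4)² = 198.87²; (x + 104.2)² + (y + 121.5)² = 229.09².
Subtracting pairs of circle equations eliminates x²+y² and gives linear equations (the radical axes):
208.2 x + 58.4 y = 20517.39
-218.6 x − 419.4 y = 7496.93
Solving the 2×2 system: x ≈ 121.3, y ≈ -81.1 km.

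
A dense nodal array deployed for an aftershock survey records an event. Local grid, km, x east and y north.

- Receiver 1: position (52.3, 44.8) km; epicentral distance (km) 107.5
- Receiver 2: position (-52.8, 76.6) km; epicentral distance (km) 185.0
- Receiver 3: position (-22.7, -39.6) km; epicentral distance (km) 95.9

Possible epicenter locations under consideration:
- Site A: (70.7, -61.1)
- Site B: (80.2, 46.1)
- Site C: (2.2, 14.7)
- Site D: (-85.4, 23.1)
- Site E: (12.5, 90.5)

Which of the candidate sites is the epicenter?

For each candidate, compare |candidate − station| to the reported distance:
Site A: residuals Receiver 1 0.0, Receiver 2 0.0, Receiver 3 0.1 → max 0.1 km
Site B: residuals Receiver 1 79.6, Receiver 2 48.5, Receiver 3 38.0 → max 79.6 km
Site C: residuals Receiver 1 49.1, Receiver 2 102.2, Receiver 3 36.2 → max 102.2 km
Site D: residuals Receiver 1 31.9, Receiver 2 122.4, Receiver 3 7.2 → max 122.4 km
Site E: residuals Receiver 1 46.9, Receiver 2 118.2, Receiver 3 38.9 → max 118.2 km
Only Site A has all residuals ≈ 0.

Site A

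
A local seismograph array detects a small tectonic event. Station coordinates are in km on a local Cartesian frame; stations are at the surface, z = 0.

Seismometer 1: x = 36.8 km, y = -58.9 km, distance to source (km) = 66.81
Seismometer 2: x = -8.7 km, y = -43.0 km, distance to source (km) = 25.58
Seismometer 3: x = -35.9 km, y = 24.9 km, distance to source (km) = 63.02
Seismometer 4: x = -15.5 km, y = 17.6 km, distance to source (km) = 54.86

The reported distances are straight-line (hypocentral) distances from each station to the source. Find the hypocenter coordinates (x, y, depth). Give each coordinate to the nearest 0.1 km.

(-21.6, -33.2, 19.8)

Each station gives a sphere (x−x_i)² + (y−y_i)² + z² = d_i² (stations at z=0).
Subtracting the Seismometer 1 sphere from Seismometer 2 and Seismometer 3: z² cancels, leaving linear equations in x and y:
-91.0 x + 31.8 y = 910.48
-145.4 x + 167.6 y = -2422.57
Solving: x ≈ -21.607, y ≈ -33.199 km (keep extra digits for the depth step; rounded: -21.6, -33.2).
Then from the Seismometer 1 sphere: z² = 66.81² − (x − 36.8)² − (y + 58.9)² with x = -21.607, y = -33.199, so z ≈ 19.790 ≈ 19.8 km.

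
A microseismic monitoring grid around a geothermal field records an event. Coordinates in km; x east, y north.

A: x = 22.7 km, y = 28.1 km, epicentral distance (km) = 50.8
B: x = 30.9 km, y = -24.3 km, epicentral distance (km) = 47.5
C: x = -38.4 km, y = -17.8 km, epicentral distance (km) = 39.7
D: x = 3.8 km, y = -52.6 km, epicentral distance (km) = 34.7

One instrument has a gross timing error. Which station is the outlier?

Solve using three stations at a time. Using A, C, D (subtract circle equations pairwise → linear system) gives (x, y) ≈ (1.3, -18.0).
Distances from that point to each station vs reported:
  A: calculated 50.8 vs reported 50.8 → residual 0.0 km
  B: calculated 30.3 vs reported 47.5 → residual 17.2 km
  C: calculated 39.7 vs reported 39.7 → residual 0.0 km
  D: calculated 34.7 vs reported 34.7 → residual 0.0 km
A, C, D are mutually consistent (residuals ≈ 0); B is off by 17.2 km.

B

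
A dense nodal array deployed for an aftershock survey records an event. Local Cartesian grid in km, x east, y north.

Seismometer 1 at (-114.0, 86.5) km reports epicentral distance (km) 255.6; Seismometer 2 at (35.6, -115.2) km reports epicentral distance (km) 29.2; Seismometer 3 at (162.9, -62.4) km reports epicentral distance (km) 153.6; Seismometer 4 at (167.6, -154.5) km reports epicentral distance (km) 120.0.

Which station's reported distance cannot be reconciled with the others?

Solve using three stations at a time. Using Seismometer 1, Seismometer 2, Seismometer 4 (subtract circle equations pairwise → linear system) gives (x, y) ≈ (60.6, -100.2).
Distances from that point to each station vs reported:
  Seismometer 1: calculated 255.6 vs reported 255.6 → residual 0.0 km
  Seismometer 2: calculated 29.2 vs reported 29.2 → residual 0.0 km
  Seismometer 3: calculated 109.0 vs reported 153.6 → residual 44.6 km
  Seismometer 4: calculated 120.0 vs reported 120.0 → residual 0.0 km
Seismometer 1, Seismometer 2, Seismometer 4 are mutually consistent (residuals ≈ 0); Seismometer 3 is off by 44.6 km.

Seismometer 3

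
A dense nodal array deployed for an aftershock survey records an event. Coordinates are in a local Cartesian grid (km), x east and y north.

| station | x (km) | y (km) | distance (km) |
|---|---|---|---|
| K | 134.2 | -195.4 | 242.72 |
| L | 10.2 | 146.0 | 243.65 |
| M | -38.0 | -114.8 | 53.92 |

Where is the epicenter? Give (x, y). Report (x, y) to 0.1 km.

x ≈ -79.6 km, y ≈ -80.5 km

Circle about each station: (x − 134.2)² + (y + 195.4)² = 242.72²; (x − 10.2)² + (y − 146.0)² = 243.65²; (x + 38.0)² + (y + 114.8)² = 53.92².
Subtracting pairs of circle equations eliminates x²+y² and gives linear equations (the radical axes):
-248.0 x + 682.8 y = -35223.08
-344.4 x + 161.2 y = 14437.87
Solving the 2×2 system: x ≈ -79.6, y ≈ -80.5 km.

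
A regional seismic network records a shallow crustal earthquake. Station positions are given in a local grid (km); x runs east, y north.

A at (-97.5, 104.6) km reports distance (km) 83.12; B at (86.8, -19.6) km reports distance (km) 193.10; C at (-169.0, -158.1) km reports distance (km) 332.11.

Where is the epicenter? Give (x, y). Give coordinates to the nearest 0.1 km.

Circle about each station: (x + 97.5)² + (y − 104.6)² = 83.12²; (x − 86.8)² + (y + 19.6)² = 193.10²; (x + 169.0)² + (y + 158.1)² = 332.11².
Subtracting the A equation from the B and C equations removes the quadratic terms:
368.6 x − 248.4 y = -42907.69
-143.0 x − 525.4 y = -70278.92
Solving the 2×2 system: x ≈ -22.2, y ≈ 139.8 km.

x ≈ -22.2 km, y ≈ 139.8 km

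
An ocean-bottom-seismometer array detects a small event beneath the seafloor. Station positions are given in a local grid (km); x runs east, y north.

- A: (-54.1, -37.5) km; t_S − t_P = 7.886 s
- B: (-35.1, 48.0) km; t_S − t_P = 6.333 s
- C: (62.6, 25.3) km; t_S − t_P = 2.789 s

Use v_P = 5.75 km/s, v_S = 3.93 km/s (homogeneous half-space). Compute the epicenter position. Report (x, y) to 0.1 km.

Distance from S−P lag: d = Δt · v_P v_S / (v_P − v_S) = Δt · (5.75·3.93)/(5.75−3.93) ≈ 12.4162·Δt.
So d_A = 97.91, d_B = 78.63, d_C = 34.63 km.
Circle about each station: (x + 54.1)² + (y + 37.5)² = 97.91²; (x + 35.1)² + (y − 48.0)² = 78.63²; (x − 62.6)² + (y − 25.3)² = 34.63².
Subtracting pairs of circle equations eliminates x²+y² and gives linear equations (the radical axes):
38.0 x + 171.0 y = 2606.64
233.4 x + 125.6 y = 8612.92
Solving the 2×2 system: x ≈ 32.6, y ≈ 8.0 km.

x ≈ 32.6 km, y ≈ 8.0 km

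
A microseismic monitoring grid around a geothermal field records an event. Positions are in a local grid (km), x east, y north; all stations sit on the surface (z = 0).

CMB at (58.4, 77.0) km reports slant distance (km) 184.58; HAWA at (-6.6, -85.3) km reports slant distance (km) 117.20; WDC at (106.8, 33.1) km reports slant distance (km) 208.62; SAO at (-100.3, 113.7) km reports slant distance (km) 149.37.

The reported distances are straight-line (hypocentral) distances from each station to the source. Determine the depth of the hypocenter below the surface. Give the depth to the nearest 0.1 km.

Each station gives a sphere (x−x_i)² + (y−y_i)² + z² = d_i² (stations at z=0).
Subtracting the CMB sphere from HAWA and WDC: z² cancels, leaving linear equations in x and y:
-130.0 x − 324.6 y = 18314.03
96.8 x − 87.8 y = -6290.24
Solving: x ≈ -85.205, y ≈ -22.296 km (keep extra digits for the depth step; rounded: -85.2, -22.3).
Then from the CMB sphere: z² = 184.58² − (x − 58.4)² − (y − 77.0)² with x = -85.205, y = -22.296, so z ≈ 59.897 ≈ 59.9 km.

59.9 km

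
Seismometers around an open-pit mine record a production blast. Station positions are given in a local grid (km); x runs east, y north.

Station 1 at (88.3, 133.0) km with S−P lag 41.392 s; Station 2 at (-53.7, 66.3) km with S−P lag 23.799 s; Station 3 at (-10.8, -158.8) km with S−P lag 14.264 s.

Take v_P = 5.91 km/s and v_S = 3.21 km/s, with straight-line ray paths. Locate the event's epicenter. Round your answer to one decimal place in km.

x ≈ -89.7 km, y ≈ -97.0 km

Distance from S−P lag: d = Δt · v_P v_S / (v_P − v_S) = Δt · (5.91·3.21)/(5.91−3.21) ≈ 7.0263·Δt.
So d_Station 1 = 290.83, d_Station 2 = 167.22, d_Station 3 = 100.22 km.
Circle about each station: (x − 88.3)² + (y − 133.0)² = 290.83²; (x + 53.7)² + (y − 66.3)² = 167.22²; (x + 10.8)² + (y + 158.8)² = 100.22².
Subtracting pairs of circle equations eliminates x²+y² and gives linear equations (the radical axes):
-284.0 x − 133.4 y = 38413.05
-198.2 x − 583.6 y = 74386.23
Solving the 2×2 system: x ≈ -89.7, y ≈ -97.0 km.
Check against Station 1 (with the unrounded x, y): √((x − 88.3)²+(y − 133.0)²) = 290.83 ≈ 290.83 km. ✓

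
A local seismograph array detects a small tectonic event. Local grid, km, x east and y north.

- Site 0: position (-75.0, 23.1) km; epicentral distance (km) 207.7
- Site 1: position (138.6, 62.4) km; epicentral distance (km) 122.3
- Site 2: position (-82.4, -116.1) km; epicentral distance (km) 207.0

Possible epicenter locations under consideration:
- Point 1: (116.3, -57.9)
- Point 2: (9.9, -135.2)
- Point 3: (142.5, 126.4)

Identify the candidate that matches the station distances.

For each candidate, compare |candidate − station| to the reported distance:
Point 1: residuals Site 0 0.0, Site 1 0.0, Site 2 0.0 → max 0.0 km
Point 2: residuals Site 0 28.1, Site 1 113.5, Site 2 112.7 → max 113.5 km
Point 3: residuals Site 0 33.1, Site 1 58.2, Site 2 123.7 → max 123.7 km
Only Point 1 has all residuals ≈ 0.

Point 1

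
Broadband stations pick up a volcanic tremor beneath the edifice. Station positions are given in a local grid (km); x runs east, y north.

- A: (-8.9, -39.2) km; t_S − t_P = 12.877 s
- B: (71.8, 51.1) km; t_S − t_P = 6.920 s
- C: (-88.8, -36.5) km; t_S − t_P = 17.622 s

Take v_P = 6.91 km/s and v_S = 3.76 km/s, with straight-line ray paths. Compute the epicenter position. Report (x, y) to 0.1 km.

Distance from S−P lag: d = Δt · v_P v_S / (v_P − v_S) = Δt · (6.91·3.76)/(6.91−3.76) ≈ 8.2481·Δt.
So d_A = 106.21, d_B = 57.08, d_C = 145.35 km.
Circle about each station: (x + 8.9)² + (y + 39.2)² = 106.21²; (x − 71.8)² + (y − 51.1)² = 57.08²; (x + 88.8)² + (y + 36.5)² = 145.35².
Subtracting pairs of circle equations eliminates x²+y² and gives linear equations (the radical axes):
161.4 x + 180.6 y = 14173.04
-159.8 x + 5.4 y = -2244.22
Solving the 2×2 system: x ≈ 16.2, y ≈ 64.0 km.

x ≈ 16.2 km, y ≈ 64.0 km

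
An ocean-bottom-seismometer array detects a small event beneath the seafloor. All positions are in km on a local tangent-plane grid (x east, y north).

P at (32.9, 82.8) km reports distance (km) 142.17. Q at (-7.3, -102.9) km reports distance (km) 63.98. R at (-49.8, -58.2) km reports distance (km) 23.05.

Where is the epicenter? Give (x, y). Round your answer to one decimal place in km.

-31.8 km east, -43.8 km north

Circle about each station: (x − 32.9)² + (y − 82.8)² = 142.17²; (x + 7.3)² + (y + 102.9)² = 63.98²; (x + 49.8)² + (y + 58.2)² = 23.05².
Subtracting the P equation from the Q and R equations removes the quadratic terms:
-80.4 x − 371.4 y = 18822.32
-165.4 x − 282.0 y = 17610.04
Solving the 2×2 system: x ≈ -31.8, y ≈ -43.8 km.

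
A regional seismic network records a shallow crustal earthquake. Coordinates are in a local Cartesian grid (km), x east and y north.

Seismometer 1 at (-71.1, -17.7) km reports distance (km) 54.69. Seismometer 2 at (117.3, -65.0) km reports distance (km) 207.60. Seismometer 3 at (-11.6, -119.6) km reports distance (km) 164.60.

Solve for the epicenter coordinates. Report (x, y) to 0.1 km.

-63.8 km east, 36.5 km north

Circle about each station: (x + 71.1)² + (y + 17.7)² = 54.69²; (x − 117.3)² + (y + 65.0)² = 207.60²; (x + 11.6)² + (y + 119.6)² = 164.60².
Subtracting the Seismometer 1 equation from the Seismometer 2 and Seismometer 3 equations removes the quadratic terms:
376.8 x − 94.6 y = -27490.97
119.0 x − 203.8 y = -15031.94
Solving the 2×2 system: x ≈ -63.8, y ≈ 36.5 km.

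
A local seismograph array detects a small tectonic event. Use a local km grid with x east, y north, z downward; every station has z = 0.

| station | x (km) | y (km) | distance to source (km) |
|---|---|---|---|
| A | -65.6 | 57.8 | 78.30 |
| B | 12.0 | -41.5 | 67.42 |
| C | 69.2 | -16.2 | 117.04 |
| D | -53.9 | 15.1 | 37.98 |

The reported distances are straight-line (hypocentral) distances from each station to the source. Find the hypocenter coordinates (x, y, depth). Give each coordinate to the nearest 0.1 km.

(-45.7, -14.6, 22.2)

Each station gives a sphere (x−x_i)² + (y−y_i)² + z² = d_i² (stations at z=0).
Subtracting the A sphere from B and C: z² cancels, leaving linear equations in x and y:
155.2 x − 198.6 y = -4192.52
269.6 x − 148.0 y = -10160.59
Solving: x ≈ -45.707, y ≈ -14.608 km (keep extra digits for the depth step; rounded: -45.7, -14.6).
Then from the A sphere: z² = 78.30² − (x + 65.6)² − (y − 57.8)² with x = -45.707, y = -14.608, so z ≈ 22.186 ≈ 22.2 km.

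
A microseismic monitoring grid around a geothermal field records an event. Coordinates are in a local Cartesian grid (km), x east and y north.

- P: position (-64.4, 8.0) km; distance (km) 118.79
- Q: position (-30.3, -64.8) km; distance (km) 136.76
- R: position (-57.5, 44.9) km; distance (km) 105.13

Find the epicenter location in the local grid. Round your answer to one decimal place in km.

x ≈ 47.6 km, y ≈ 47.6 km

Circle about each station: (x + 64.4)² + (y − 8.0)² = 118.79²; (x + 30.3)² + (y + 64.8)² = 136.76²; (x + 57.5)² + (y − 44.9)² = 105.13².
Subtracting the P equation from the Q and R equations removes the quadratic terms:
68.2 x − 145.6 y = -3686.46
13.8 x + 73.8 y = 4169.65
Solving the 2×2 system: x ≈ 47.6, y ≈ 47.6 km.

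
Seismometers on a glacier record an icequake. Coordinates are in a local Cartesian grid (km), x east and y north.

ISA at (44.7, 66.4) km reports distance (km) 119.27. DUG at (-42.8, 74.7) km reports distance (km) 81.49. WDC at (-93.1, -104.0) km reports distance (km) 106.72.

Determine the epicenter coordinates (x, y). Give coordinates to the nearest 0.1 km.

Circle about each station: (x − 44.7)² + (y − 66.4)² = 119.27²; (x + 42.8)² + (y − 74.7)² = 81.49²; (x + 93.1)² + (y + 104.0)² = 106.72².
Subtracting the ISA equation from the DUG and WDC equations removes the quadratic terms:
-175.0 x + 16.6 y = 8589.59
-275.6 x − 340.8 y = 15912.73
Solving the 2×2 system: x ≈ -49.7, y ≈ -6.5 km.
Check against ISA (with the unrounded x, y): √((x − 44.7)²+(y − 66.4)²) = 119.27 ≈ 119.27 km. ✓

-49.7 km east, -6.5 km north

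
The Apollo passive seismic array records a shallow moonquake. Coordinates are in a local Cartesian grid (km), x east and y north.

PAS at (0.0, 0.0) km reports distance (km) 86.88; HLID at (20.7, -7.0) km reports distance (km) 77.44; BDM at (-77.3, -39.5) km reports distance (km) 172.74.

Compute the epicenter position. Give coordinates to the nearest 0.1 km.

Circle about each station: x² + y² = 86.88²; (x − 20.7)² + (y + 7.0)² = 77.44²; (x + 77.3)² + (y + 39.5)² = 172.74².
Subtracting the PAS equation from the HLID and BDM equations removes the quadratic terms:
41.4 x − 14.0 y = 2028.67
-154.6 x − 79.0 y = -14755.43
Solving the 2×2 system: x ≈ 67.5, y ≈ 54.7 km.

x ≈ 67.5 km, y ≈ 54.7 km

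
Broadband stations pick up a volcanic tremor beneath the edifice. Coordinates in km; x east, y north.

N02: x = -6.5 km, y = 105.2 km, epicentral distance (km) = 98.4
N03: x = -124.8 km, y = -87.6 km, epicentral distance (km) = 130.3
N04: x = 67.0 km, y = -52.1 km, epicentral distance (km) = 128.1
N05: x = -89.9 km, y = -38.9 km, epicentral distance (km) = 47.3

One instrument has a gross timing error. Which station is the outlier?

N05

Solve using three stations at a time. Using N02, N03, N04 (subtract circle equations pairwise → linear system) gives (x, y) ≈ (-42.9, 13.8).
Distances from that point to each station vs reported:
  N02: calculated 98.4 vs reported 98.4 → residual 0.0 km
  N03: calculated 130.3 vs reported 130.3 → residual 0.0 km
  N04: calculated 128.1 vs reported 128.1 → residual 0.0 km
  N05: calculated 70.6 vs reported 47.3 → residual 23.3 km
N02, N03, N04 are mutually consistent (residuals ≈ 0); N05 is off by 23.3 km.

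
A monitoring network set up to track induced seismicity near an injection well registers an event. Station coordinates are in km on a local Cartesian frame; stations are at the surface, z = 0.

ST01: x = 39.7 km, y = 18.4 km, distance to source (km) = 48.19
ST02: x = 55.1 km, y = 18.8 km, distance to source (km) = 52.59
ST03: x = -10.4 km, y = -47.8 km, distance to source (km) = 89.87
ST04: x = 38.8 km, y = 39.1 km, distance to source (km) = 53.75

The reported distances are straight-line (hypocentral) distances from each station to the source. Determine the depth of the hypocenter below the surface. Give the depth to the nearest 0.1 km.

Each station gives a sphere (x−x_i)² + (y−y_i)² + z² = d_i² (stations at z=0).
Subtracting the ST01 sphere from ST02 and ST03: z² cancels, leaving linear equations in x and y:
30.8 x + 0.8 y = 1031.37
-100.2 x − 132.4 y = -5275.99
Solving: x ≈ 33.102, y ≈ 14.798 km (keep extra digits for the depth step; rounded: 33.1, 14.8).
Then from the ST01 sphere: z² = 48.19² − (x − 39.7)² − (y − 18.4)² with x = 33.102, y = 14.798, so z ≈ 47.600 ≈ 47.6 km.
Check against ST04 (with the unrounded solution): distance 53.75 ≈ 53.75 km. ✓

depth ≈ 47.6 km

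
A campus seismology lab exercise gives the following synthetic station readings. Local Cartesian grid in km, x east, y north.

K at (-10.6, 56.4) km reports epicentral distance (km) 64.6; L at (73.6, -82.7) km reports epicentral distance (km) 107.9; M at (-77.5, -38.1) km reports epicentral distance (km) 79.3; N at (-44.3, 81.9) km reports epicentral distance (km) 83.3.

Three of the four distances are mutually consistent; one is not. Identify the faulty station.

Solve using three stations at a time. Using K, L, M (subtract circle equations pairwise → linear system) gives (x, y) ≈ (-4.2, -7.9).
Distances from that point to each station vs reported:
  K: calculated 64.6 vs reported 64.6 → residual 0.0 km
  L: calculated 107.9 vs reported 107.9 → residual 0.0 km
  M: calculated 79.3 vs reported 79.3 → residual 0.0 km
  N: calculated 98.4 vs reported 83.3 → residual 15.1 km
K, L, M are mutually consistent (residuals ≈ 0); N is off by 15.1 km.

N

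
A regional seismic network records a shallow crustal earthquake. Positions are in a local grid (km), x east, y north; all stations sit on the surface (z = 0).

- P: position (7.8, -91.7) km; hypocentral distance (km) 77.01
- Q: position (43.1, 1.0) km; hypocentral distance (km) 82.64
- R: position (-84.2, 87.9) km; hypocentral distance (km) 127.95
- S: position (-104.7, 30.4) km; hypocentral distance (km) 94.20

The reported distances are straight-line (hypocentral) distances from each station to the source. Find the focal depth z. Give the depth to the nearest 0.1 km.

Each station gives a sphere (x−x_i)² + (y−y_i)² + z² = d_i² (stations at z=0).
Subtracting the P sphere from Q and R: z² cancels, leaving linear equations in x and y:
70.6 x + 185.4 y = -7509.95
-184.0 x + 359.2 y = -4094.34
Solving: x ≈ -32.594, y ≈ -28.095 km (keep extra digits for the depth step; rounded: -32.6, -28.1).
Then from the P sphere: z² = 77.01² − (x − 7.8)² − (y + 91.7)² with x = -32.594, y = -28.095, so z ≈ 15.914 ≈ 15.9 km.

z ≈ 15.9 km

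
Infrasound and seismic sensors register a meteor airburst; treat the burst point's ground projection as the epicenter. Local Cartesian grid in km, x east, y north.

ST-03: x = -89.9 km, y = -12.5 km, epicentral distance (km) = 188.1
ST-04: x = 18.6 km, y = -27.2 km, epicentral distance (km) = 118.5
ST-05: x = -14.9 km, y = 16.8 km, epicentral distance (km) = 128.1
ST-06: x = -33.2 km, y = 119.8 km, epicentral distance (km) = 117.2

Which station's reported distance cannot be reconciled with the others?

Solve using three stations at a time. Using ST-03, ST-04, ST-06 (subtract circle equations pairwise → linear system) gives (x, y) ≈ (75.8, 76.6).
Distances from that point to each station vs reported:
  ST-03: calculated 188.1 vs reported 188.1 → residual 0.0 km
  ST-04: calculated 118.5 vs reported 118.5 → residual 0.0 km
  ST-05: calculated 108.6 vs reported 128.1 → residual 19.5 km
  ST-06: calculated 117.2 vs reported 117.2 → residual 0.0 km
ST-03, ST-04, ST-06 are mutually consistent (residuals ≈ 0); ST-05 is off by 19.5 km.

ST-05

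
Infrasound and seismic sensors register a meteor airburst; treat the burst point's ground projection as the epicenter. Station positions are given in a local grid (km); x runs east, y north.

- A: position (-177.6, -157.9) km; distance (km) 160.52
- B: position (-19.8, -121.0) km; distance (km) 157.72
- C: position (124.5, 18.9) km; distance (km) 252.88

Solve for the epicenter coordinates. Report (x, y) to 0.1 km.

(-127.2, -5.5)

Circle about each station: (x + 177.6)² + (y + 157.9)² = 160.52²; (x + 19.8)² + (y + 121.0)² = 157.72²; (x − 124.5)² + (y − 18.9)² = 252.88².
Subtracting the A equation from the B and C equations removes the quadratic terms:
315.6 x + 73.8 y = -40550.06
604.2 x + 353.6 y = -78798.33
Solving the 2×2 system: x ≈ -127.2, y ≈ -5.5 km.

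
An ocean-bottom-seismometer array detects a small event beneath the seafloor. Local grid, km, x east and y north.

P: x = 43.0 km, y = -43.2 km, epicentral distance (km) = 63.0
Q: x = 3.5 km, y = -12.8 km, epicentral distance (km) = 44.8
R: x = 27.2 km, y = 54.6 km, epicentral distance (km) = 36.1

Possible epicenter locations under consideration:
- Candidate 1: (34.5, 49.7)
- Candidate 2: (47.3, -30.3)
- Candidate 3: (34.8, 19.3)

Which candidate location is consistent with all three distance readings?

For each candidate, compare |candidate − station| to the reported distance:
Candidate 1: residuals P 30.3, Q 25.0, R 27.3 → max 30.3 km
Candidate 2: residuals P 49.4, Q 2.4, R 51.1 → max 51.1 km
Candidate 3: residuals P 0.0, Q 0.0, R 0.0 → max 0.0 km
Only Candidate 3 has all residuals ≈ 0.

Candidate 3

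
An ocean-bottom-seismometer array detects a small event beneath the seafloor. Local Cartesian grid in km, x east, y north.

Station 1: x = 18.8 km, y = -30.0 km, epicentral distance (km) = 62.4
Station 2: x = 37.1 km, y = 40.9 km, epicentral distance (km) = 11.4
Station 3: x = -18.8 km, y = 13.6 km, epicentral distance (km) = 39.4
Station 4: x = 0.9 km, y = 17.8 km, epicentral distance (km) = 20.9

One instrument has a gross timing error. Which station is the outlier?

Solve using three stations at a time. Using Station 1, Station 3, Station 4 (subtract circle equations pairwise → linear system) gives (x, y) ≈ (15.8, 32.3).
Distances from that point to each station vs reported:
  Station 1: calculated 62.4 vs reported 62.4 → residual 0.0 km
  Station 2: calculated 22.9 vs reported 11.4 → residual 11.5 km
  Station 3: calculated 39.4 vs reported 39.4 → residual 0.0 km
  Station 4: calculated 20.8 vs reported 20.9 → residual 0.1 km
Station 1, Station 3, Station 4 are mutually consistent (residuals ≈ 0); Station 2 is off by 11.5 km.

Station 2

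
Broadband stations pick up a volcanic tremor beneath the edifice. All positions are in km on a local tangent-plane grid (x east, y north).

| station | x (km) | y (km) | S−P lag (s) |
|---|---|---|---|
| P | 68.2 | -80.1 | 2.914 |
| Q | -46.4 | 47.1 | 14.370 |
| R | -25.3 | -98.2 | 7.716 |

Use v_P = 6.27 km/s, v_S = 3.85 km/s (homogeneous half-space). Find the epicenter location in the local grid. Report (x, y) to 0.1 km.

x ≈ 43.8 km, y ≈ -64.3 km

Distance from S−P lag: d = Δt · v_P v_S / (v_P − v_S) = Δt · (6.27·3.85)/(6.27−3.85) ≈ 9.9750·Δt.
So d_P = 29.07, d_Q = 143.34, d_R = 76.97 km.
Circle about each station: (x − 68.2)² + (y + 80.1)² = 29.07²; (x + 46.4)² + (y − 47.1)² = 143.34²; (x + 25.3)² + (y + 98.2)² = 76.97².
Subtracting pairs of circle equations eliminates x²+y² and gives linear equations (the radical axes):
-229.2 x + 254.4 y = -26397.17
-187.0 x − 36.2 y = -5863.24
Solving the 2×2 system: x ≈ 43.8, y ≈ -64.3 km.
Check against P (with the unrounded x, y): √((x − 68.2)²+(y + 80.1)²) = 29.07 ≈ 29.07 km. ✓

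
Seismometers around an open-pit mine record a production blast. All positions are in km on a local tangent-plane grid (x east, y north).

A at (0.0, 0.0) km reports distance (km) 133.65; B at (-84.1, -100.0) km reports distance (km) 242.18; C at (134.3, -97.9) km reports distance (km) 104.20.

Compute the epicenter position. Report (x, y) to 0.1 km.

(133.5, 6.3)

Circle about each station: x² + y² = 133.65²; (x + 84.1)² + (y + 100.0)² = 242.18²; (x − 134.3)² + (y + 97.9)² = 104.20².
Subtracting the A equation from the B and C equations removes the quadratic terms:
-168.2 x − 200.0 y = -23716.02
268.6 x − 195.8 y = 34625.58
Solving the 2×2 system: x ≈ 133.5, y ≈ 6.3 km.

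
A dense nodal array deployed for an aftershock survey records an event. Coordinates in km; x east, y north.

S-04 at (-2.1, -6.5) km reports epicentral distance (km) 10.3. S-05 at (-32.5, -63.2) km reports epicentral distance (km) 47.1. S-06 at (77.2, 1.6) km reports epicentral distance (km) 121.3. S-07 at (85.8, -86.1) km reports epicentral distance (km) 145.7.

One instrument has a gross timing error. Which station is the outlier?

S-04

Solve using three stations at a time. Using S-05, S-06, S-07 (subtract circle equations pairwise → linear system) gives (x, y) ≈ (-42.6, -17.3).
Distances from that point to each station vs reported:
  S-04: calculated 41.9 vs reported 10.3 → residual 31.6 km
  S-05: calculated 47.0 vs reported 47.1 → residual 0.1 km
  S-06: calculated 121.3 vs reported 121.3 → residual 0.0 km
  S-07: calculated 145.7 vs reported 145.7 → residual 0.0 km
S-05, S-06, S-07 are mutually consistent (residuals ≈ 0); S-04 is off by 31.6 km.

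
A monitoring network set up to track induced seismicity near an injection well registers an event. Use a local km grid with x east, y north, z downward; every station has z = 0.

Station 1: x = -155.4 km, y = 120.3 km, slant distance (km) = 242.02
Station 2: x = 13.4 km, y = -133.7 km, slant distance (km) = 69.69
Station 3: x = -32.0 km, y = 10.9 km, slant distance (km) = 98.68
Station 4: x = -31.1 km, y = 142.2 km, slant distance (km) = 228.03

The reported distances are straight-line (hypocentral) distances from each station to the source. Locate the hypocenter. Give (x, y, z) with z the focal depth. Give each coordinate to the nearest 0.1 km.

x ≈ -28.8 km, y ≈ -84.4 km, depth ≈ 25.4 km

Each station gives a sphere (x−x_i)² + (y−y_i)² + z² = d_i² (stations at z=0).
Subtracting the Station 1 sphere from Station 2 and Station 3: z² cancels, leaving linear equations in x and y:
337.6 x − 508.0 y = 33150.98
246.8 x − 218.8 y = 11357.50
Solving: x ≈ -28.808, y ≈ -84.403 km (keep extra digits for the depth step; rounded: -28.8, -84.4).
Then from the Station 1 sphere: z² = 242.02² − (x + 155.4)² − (y − 120.3)² with x = -28.808, y = -84.403, so z ≈ 25.393 ≈ 25.4 km.
Check against Station 4 (with the unrounded solution): distance 228.03 ≈ 228.03 km. ✓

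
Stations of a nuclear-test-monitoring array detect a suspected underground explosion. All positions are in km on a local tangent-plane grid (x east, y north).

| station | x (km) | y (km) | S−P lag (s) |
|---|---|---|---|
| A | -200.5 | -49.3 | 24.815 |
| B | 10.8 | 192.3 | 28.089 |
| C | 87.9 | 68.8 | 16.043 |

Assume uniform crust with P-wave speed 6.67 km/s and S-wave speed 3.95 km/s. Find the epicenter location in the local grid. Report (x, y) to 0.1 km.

x ≈ 38.1 km, y ≈ -78.4 km

Distance from S−P lag: d = Δt · v_P v_S / (v_P − v_S) = Δt · (6.67·3.95)/(6.67−3.95) ≈ 9.6862·Δt.
So d_A = 240.36, d_B = 272.08, d_C = 155.40 km.
Circle about each station: (x + 200.5)² + (y + 49.3)² = 240.36²; (x − 10.8)² + (y − 192.3)² = 272.08²; (x − 87.9)² + (y − 68.8)² = 155.40².
Subtracting the A equation from the B and C equations removes the quadratic terms:
422.6 x + 483.2 y = -21789.41
576.8 x + 236.2 y = 3452.88
Solving the 2×2 system: x ≈ 38.1, y ≈ -78.4 km.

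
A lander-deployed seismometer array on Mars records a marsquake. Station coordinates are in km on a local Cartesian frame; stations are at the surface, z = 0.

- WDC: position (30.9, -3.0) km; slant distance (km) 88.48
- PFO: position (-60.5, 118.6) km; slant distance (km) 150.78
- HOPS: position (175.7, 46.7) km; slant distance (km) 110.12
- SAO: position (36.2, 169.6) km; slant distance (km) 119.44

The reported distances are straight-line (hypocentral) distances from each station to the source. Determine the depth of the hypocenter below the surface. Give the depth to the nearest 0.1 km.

Each station gives a sphere (x−x_i)² + (y−y_i)² + z² = d_i² (stations at z=0).
Subtracting the WDC sphere from PFO and HOPS: z² cancels, leaving linear equations in x and y:
-182.8 x + 243.2 y = 1856.50
289.6 x + 99.4 y = 27789.87
Solving: x ≈ 74.197, y ≈ 63.404 km (keep extra digits for the depth step; rounded: 74.2, 63.4).
Then from the WDC sphere: z² = 88.48² − (x − 30.9)² − (y + 3.0)² with x = 74.197, y = 63.404, so z ≈ 39.301 ≈ 39.3 km.
Check against SAO (with the unrounded solution): distance 119.44 ≈ 119.44 km. ✓

39.3 km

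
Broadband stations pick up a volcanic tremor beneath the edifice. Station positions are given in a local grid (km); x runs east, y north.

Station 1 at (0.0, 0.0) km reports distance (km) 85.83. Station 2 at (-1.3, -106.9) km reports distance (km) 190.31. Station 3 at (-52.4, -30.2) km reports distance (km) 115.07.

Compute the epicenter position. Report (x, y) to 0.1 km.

Circle about each station: x² + y² = 85.83²; (x + 1.3)² + (y + 106.9)² = 190.31²; (x + 52.4)² + (y + 30.2)² = 115.07².
Subtracting the Station 1 equation from the Station 2 and Station 3 equations removes the quadratic terms:
-2.6 x − 213.8 y = -17421.81
-104.8 x − 60.4 y = -2216.52
Solving the 2×2 system: x ≈ -26.0, y ≈ 81.8 km.

(-26.0, 81.8)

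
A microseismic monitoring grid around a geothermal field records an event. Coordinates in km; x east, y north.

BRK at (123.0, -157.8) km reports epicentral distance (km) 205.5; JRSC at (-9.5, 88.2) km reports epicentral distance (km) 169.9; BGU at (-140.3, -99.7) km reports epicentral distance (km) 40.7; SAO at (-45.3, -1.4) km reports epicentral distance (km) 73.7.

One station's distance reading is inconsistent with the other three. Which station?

BGU

Solve using three stations at a time. Using BRK, JRSC, SAO (subtract circle equations pairwise → linear system) gives (x, y) ≈ (-64.1, -72.7).
Distances from that point to each station vs reported:
  BRK: calculated 205.5 vs reported 205.5 → residual 0.0 km
  JRSC: calculated 169.9 vs reported 169.9 → residual 0.0 km
  BGU: calculated 80.9 vs reported 40.7 → residual 40.2 km
  SAO: calculated 73.7 vs reported 73.7 → residual 0.0 km
BRK, JRSC, SAO are mutually consistent (residuals ≈ 0); BGU is off by 40.2 km.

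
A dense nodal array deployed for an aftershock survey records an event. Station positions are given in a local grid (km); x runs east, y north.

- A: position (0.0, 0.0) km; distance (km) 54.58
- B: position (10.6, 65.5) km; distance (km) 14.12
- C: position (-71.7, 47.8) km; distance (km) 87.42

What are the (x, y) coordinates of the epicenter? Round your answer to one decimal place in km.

Circle about each station: x² + y² = 54.58²; (x − 10.6)² + (y − 65.5)² = 14.12²; (x + 71.7)² + (y − 47.8)² = 87.42².
Subtracting the A equation from the B and C equations removes the quadratic terms:
21.2 x + 131.0 y = 7182.21
-143.4 x + 95.6 y = 2762.45
Solving the 2×2 system: x ≈ 15.6, y ≈ 52.3 km.
Check against A (with the unrounded x, y): √(x²+y²) = 54.58 ≈ 54.58 km. ✓

15.6 km east, 52.3 km north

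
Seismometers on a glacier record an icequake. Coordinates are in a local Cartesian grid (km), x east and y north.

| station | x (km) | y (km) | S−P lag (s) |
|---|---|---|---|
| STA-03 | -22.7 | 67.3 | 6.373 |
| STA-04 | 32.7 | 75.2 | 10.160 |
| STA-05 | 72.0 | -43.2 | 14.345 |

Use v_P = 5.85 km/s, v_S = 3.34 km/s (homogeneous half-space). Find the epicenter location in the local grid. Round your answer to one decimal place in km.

Distance from S−P lag: d = Δt · v_P v_S / (v_P − v_S) = Δt · (5.85·3.34)/(5.85−3.34) ≈ 7.7845·Δt.
So d_STA-03 = 49.61, d_STA-04 = 79.09, d_STA-05 = 111.67 km.
Circle about each station: (x + 22.7)² + (y − 67.3)² = 49.61²; (x − 32.7)² + (y − 75.2)² = 79.09²; (x − 72.0)² + (y + 43.2)² = 111.67².
Subtracting pairs of circle equations eliminates x²+y² and gives linear equations (the radical axes):
110.8 x + 15.8 y = -2114.33
189.4 x − 221.0 y = -8003.38
Solving the 2×2 system: x ≈ -21.6, y ≈ 17.7 km.
Check against STA-03 (with the unrounded x, y): √((x + 22.7)²+(y − 67.3)²) = 49.61 ≈ 49.61 km. ✓

-21.6 km east, 17.7 km north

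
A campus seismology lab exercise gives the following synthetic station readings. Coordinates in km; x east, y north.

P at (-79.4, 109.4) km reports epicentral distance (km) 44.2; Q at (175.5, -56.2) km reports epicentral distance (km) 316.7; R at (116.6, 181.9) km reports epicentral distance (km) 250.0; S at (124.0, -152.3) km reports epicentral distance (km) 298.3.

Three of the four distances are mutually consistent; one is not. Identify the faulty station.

S

Solve using three stations at a time. Using P, Q, R (subtract circle equations pairwise → linear system) gives (x, y) ≈ (-111.1, 78.6).
Distances from that point to each station vs reported:
  P: calculated 44.2 vs reported 44.2 → residual 0.0 km
  Q: calculated 316.7 vs reported 316.7 → residual 0.0 km
  R: calculated 250.0 vs reported 250.0 → residual 0.0 km
  S: calculated 329.5 vs reported 298.3 → residual 31.2 km
P, Q, R are mutually consistent (residuals ≈ 0); S is off by 31.2 km.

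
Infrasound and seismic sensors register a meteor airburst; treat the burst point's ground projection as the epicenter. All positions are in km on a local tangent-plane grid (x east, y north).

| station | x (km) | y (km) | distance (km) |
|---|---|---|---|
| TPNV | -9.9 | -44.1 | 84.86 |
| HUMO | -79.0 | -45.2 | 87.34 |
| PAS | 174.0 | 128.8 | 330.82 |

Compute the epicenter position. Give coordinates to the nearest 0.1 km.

Circle about each station: (x + 9.9)² + (y + 44.1)² = 84.86²; (x + 79.0)² + (y + 45.2)² = 87.34²; (x − 174.0)² + (y − 128.8)² = 330.82².
Subtracting the TPNV equation from the HUMO and PAS equations removes the quadratic terms:
-138.2 x − 2.2 y = 5814.16
367.8 x + 345.8 y = -57418.03
Solving the 2×2 system: x ≈ -40.1, y ≈ -123.4 km.

-40.1 km east, -123.4 km north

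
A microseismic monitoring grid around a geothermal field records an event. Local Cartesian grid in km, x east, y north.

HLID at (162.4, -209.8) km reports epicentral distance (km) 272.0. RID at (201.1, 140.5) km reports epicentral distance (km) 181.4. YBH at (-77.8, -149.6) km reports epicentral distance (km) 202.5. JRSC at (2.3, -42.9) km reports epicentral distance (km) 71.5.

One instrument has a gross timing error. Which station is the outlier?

Solve using three stations at a time. Using HLID, YBH, JRSC (subtract circle equations pairwise → linear system) gives (x, y) ≈ (24.9, 24.9).
Distances from that point to each station vs reported:
  HLID: calculated 272.0 vs reported 272.0 → residual 0.0 km
  RID: calculated 210.7 vs reported 181.4 → residual 29.3 km
  YBH: calculated 202.5 vs reported 202.5 → residual 0.0 km
  JRSC: calculated 71.5 vs reported 71.5 → residual 0.0 km
HLID, YBH, JRSC are mutually consistent (residuals ≈ 0); RID is off by 29.3 km.

RID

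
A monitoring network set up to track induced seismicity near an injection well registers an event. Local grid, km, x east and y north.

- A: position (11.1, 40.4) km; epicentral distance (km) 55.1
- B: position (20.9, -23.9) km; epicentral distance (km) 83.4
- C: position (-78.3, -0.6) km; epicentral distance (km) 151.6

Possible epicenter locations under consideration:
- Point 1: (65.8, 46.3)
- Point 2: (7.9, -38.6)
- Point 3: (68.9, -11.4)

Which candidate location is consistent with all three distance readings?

For each candidate, compare |candidate − station| to the reported distance:
Point 1: residuals A 0.1, B 0.1, C 0.1 → max 0.1 km
Point 2: residuals A 24.0, B 63.8, C 57.4 → max 63.8 km
Point 3: residuals A 22.5, B 33.8, C 4.0 → max 33.8 km
Only Point 1 has all residuals ≈ 0.

Point 1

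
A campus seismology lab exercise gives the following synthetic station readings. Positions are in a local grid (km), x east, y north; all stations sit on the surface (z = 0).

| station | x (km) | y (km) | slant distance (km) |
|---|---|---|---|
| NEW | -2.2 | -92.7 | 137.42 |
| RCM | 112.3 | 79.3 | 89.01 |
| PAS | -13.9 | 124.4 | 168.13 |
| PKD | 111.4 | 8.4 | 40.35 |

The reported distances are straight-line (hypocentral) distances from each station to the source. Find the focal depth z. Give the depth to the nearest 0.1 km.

Each station gives a sphere (x−x_i)² + (y−y_i)² + z² = d_i² (stations at z=0).
Subtracting the NEW sphere from RCM and PAS: z² cancels, leaving linear equations in x and y:
229.0 x + 344.0 y = 21263.13
-23.4 x + 434.2 y = -2313.00
Solving: x ≈ 93.301, y ≈ -0.299 km (keep extra digits for the depth step; rounded: 93.3, -0.3).
Then from the NEW sphere: z² = 137.42² − (x + 2.2)² − (y + 92.7)² with x = 93.301, y = -0.299, so z ≈ 35.012 ≈ 35.0 km.

depth ≈ 35.0 km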